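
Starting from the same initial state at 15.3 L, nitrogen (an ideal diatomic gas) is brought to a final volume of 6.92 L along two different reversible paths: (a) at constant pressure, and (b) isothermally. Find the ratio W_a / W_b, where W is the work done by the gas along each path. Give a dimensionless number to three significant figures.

Path (a) isobaric: W = P₁(V₂ − V₁) → W_a/(P₁V₁) = -0.5477.
Path (b) isothermal: W = P₁V₁ ln(V₂/V₁) → W_b/(P₁V₁) = -0.7934.
W_a / W_b = -0.5477 / -0.7934 = 0.6903.

W_a / W_b ≈ 0.690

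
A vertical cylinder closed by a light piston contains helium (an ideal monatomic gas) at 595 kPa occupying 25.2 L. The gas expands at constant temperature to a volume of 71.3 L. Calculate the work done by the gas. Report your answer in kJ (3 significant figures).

W ≈ 15.6 kJ

Isothermal: W = nRT ln(V₂/V₁) = P₁V₁ ln(V₂/V₁).
P₁V₁ = (595 kPa)(25.2 L) = 14994 J.
W = 14994 × ln(71.3/25.2) = 14994 × 1.04
W_by_gas = 15595 J.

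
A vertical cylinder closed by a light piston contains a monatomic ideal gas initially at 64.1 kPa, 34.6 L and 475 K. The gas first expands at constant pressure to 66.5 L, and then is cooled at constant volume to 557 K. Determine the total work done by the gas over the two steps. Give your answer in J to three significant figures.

W_total ≈ 2040 J

Step 1 (isobaric): W = PΔV = (64.1 kPa)(66.5 − 34.6 L) = 2045 J.
Step 2 (isochoric): W = 0 (constant volume).
W_total = 2045 + 0 = 2045 J.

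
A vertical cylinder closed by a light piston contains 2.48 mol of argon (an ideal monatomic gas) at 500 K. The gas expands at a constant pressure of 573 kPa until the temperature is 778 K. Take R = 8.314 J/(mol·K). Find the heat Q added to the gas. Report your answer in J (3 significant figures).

Isobaric: W = nRΔT = (2.48)(8.314)(278) = 5732 J.
ΔU = nCᵥΔT with Cᵥ = 3R/2: ΔU = (2.48)(12.47)(278) = 8598 J.
Q = ΔU + W = 8598 + 5732 = 14330 J.

Q ≈ 14300 J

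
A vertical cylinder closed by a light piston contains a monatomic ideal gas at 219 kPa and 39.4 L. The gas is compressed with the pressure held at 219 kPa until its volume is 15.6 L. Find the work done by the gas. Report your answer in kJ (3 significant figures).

W ≈ -5.21 kJ

Isobaric: W = P ΔV.
W = (219 kPa)(15.6 − 39.4 L) = (219)(-23.8) = -5212 J.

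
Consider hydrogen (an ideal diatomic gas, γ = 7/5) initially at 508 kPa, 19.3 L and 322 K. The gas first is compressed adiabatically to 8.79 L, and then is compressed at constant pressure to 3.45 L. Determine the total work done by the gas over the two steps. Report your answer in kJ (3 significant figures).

W_total ≈ -17.2 kJ

Step 1 (adiabatic): W = (P₁V₁ − P₂V₂)/(γ−1) = (9804 − 13429)/0.4 = -9062 J.
After step 1: P = 1528 kPa, V = 8.79 L, T = 441 K.
Step 2 (isobaric): W = PΔV = (1528 kPa)(3.45 − 8.79 L) = -8158 J.
W_total = -9062 − 8158 = -17220 J.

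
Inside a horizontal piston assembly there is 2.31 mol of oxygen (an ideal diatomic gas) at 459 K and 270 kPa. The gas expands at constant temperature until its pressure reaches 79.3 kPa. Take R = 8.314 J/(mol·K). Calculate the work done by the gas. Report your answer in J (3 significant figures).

W ≈ 10800 J

Isothermal process: W = nRT ln(V₂/V₁) = nRT ln(P₁/P₂).
W = (2.31)(8.314)(459) × ln(270/79.3)
  = 8815 × ln(3.405) = 8815 × 1.225
W_by_gas = 10800 J.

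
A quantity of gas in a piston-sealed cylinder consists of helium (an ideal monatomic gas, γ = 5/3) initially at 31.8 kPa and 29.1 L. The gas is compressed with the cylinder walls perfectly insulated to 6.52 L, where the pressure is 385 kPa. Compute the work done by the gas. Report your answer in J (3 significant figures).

Adiabatic: W = (P₁V₁ − P₂V₂)/(γ − 1) with γ = 5/3.
P₁V₁ = 925.4 J, P₂V₂ = 2510 J.
W = (925.4 − 2510) / 0.6667 = -2377 J.

W ≈ -2380 J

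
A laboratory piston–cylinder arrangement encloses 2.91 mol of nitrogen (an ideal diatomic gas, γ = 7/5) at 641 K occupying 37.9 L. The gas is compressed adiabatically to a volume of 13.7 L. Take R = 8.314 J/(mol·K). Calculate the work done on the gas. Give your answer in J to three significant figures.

Adiabatic: TV^(γ−1) = const with γ = 7/5.
T₂ = T₁ (V₁/V₂)^(γ−1) = 641 × (37.9/13.7)^0.4 = 641 × 1.502 = 963 K.
W_by = nCᵥ(T₁ − T₂) = (2.91)(20.79)(641 − 963) = -19476 J.
Work on gas = −W_by = 19476 J.

W ≈ 19500 J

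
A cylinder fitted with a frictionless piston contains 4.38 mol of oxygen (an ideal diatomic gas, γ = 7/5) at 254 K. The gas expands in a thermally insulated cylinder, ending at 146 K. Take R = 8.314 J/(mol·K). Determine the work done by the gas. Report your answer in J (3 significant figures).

Adiabatic ⇒ Q = 0, so W_by = −ΔU = nCᵥ(T₁ − T₂).
Cᵥ = 5R/2 = 20.79 J/(mol·K).
W = (4.38)(20.79)(254 − 146) = 9832 J.

W ≈ 9830 J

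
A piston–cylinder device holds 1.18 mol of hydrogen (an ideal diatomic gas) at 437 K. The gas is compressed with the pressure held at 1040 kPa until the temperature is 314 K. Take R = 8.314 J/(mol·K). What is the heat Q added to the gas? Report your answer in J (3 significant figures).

Q ≈ -4220 J

Isobaric: W = nRΔT = (1.18)(8.314)(-123) = -1207 J.
ΔU = nCᵥΔT with Cᵥ = 5R/2: ΔU = (1.18)(20.79)(-123) = -3017 J.
Q = ΔU + W = -3017 − 1207 = -4223 J.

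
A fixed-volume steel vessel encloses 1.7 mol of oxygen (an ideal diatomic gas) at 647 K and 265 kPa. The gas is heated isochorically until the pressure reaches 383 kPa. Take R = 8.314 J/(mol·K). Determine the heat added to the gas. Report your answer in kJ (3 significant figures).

Q ≈ 10.2 kJ

Constant volume ⇒ W = 0, so Q = ΔU = nCᵥΔT with Cᵥ = 5R/2 = 20.79 J/(mol·K).
At constant V, T₂/T₁ = P₂/P₁ ⇒ ΔT = T₁(P₂/P₁ − 1) = 647·(383/265 − 1) = 288.1 K.
ΔU = (1.7)(20.79)(288.1) = 10180 J.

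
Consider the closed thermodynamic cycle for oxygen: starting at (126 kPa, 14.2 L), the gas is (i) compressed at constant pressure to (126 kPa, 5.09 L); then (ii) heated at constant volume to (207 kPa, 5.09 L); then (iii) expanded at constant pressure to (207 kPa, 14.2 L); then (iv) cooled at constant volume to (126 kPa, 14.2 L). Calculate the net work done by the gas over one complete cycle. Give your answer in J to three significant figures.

Constant-volume legs do no work.
W(i) = (126)(5.09 − 14.2) = -1148 J; W(iii) = (207)(14.2 − 5.09) = 1886 J.
W_net = -1148 + 1886 = 737.9 J (the clockwise enclosed area).

W_net ≈ 738 J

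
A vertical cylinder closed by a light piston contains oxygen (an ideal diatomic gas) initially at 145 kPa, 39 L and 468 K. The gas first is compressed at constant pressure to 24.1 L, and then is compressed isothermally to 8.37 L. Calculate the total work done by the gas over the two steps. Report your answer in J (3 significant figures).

Step 1 (isobaric): W = PΔV = (145 kPa)(24.1 − 39 L) = -2160 J.
After step 1: P = 145 kPa, V = 24.1 L, T = 289.2 K.
Step 2 (isothermal): W = P₁V₁ ln(V₂/V₁) = (3494) ln(8.37/24.1) = -3696 J.
W_total = -2160 − 3696 = -5856 J.

W_total ≈ -5860 J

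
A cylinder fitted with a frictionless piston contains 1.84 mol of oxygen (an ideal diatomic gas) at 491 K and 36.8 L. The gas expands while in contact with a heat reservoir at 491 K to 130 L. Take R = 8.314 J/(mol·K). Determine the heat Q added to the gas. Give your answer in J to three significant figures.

Isothermal ⇒ ΔU = 0, so Q = W = nRT ln(V₂/V₁).
Q = (1.84)(8.314)(491) ln(130/36.8) = 7511 × 1.262 = 9479 J.

Q ≈ 9480 J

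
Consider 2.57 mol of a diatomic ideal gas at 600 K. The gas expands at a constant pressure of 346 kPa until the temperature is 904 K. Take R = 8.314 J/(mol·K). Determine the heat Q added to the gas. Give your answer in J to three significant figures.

Isobaric: W = nRΔT = (2.57)(8.314)(304) = 6496 J.
ΔU = nCᵥΔT with Cᵥ = 5R/2: ΔU = (2.57)(20.79)(304) = 16239 J.
Q = ΔU + W = 16239 + 6496 = 22734 J.

Q ≈ 22700 J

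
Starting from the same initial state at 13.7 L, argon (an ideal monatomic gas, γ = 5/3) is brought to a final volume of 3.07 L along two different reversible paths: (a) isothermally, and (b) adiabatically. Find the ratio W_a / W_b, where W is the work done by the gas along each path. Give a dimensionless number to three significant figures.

Path (a) isothermal: W = P₁V₁ ln(V₂/V₁) → W_a/(P₁V₁) = -1.496.
Path (b) adiabatic: W = P₁V₁(1 − (V₁/V₂)^(γ−1))/(γ−1) → W_b/(P₁V₁) = -2.566.
W_a / W_b = -1.496 / -2.566 = 0.5829.

W_a / W_b ≈ 0.583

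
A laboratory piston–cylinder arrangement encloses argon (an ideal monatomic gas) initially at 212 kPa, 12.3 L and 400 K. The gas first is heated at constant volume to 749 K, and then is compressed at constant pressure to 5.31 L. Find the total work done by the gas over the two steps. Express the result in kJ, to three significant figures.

W_total ≈ -2.77 kJ

Step 1 (isochoric): W = 0 (constant volume).
After step 1: P = 397 kPa (V unchanged).
Step 2 (isobaric): W = PΔV = (397 kPa)(5.31 − 12.3 L) = -2775 J.
W_total = 0 − 2775 = -2775 J.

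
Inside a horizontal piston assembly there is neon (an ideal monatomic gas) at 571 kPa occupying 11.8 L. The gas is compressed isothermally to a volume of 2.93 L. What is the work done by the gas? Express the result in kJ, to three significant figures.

Isothermal: W = nRT ln(V₂/V₁) = P₁V₁ ln(V₂/V₁).
P₁V₁ = (571 kPa)(11.8 L) = 6738 J.
W = 6738 × ln(2.93/11.8) = 6738 × -1.393
W_by_gas = -9386 J.

W ≈ -9.39 kJ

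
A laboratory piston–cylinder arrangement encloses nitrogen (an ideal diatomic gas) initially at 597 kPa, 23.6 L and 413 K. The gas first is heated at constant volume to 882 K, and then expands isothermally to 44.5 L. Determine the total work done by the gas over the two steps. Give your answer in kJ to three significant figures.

Step 1 (isochoric): W = 0 (constant volume).
After step 1: P = 1275 kPa (V unchanged).
Step 2 (isothermal): W = P₁V₁ ln(V₂/V₁) = (30089) ln(44.5/23.6) = 19084 J.
W_total = 0 + 19084 = 19084 J.

W_total ≈ 19.1 kJ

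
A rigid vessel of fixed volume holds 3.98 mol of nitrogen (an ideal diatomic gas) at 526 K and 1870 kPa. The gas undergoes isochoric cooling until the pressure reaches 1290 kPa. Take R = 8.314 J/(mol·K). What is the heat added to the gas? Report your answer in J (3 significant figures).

Q ≈ -13500 J

Constant volume ⇒ W = 0, so Q = ΔU = nCᵥΔT with Cᵥ = 5R/2 = 20.79 J/(mol·K).
At constant V, T₂/T₁ = P₂/P₁ ⇒ ΔT = T₁(P₂/P₁ − 1) = 526·(1290/1870 − 1) = -163.1 K.
ΔU = (3.98)(20.79)(-163.1) = -13496 J.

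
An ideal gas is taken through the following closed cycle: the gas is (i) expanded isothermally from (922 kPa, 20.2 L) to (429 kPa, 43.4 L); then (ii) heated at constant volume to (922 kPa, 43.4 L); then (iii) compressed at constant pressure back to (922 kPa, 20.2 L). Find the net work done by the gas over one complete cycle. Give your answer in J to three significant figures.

Leg (i): W = PᵢVᵢ ln(V_f/Vᵢ) = (18624) ln(43.4/20.2) = 14244 J.
Leg (ii): W = 0.
Leg (iii): W = PΔV = (922)(20.2 − 43.4) = -21390 J.
W_net = 14244 − 21390 = -7147 J.

W_net ≈ -7150 J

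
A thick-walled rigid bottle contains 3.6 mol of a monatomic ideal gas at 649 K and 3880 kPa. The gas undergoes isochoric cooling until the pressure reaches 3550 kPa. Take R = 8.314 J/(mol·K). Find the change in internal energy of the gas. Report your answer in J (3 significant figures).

ΔU ≈ -2480 J

Constant volume ⇒ W = 0, so Q = ΔU = nCᵥΔT with Cᵥ = 3R/2 = 12.47 J/(mol·K).
At constant V, T₂/T₁ = P₂/P₁ ⇒ ΔT = T₁(P₂/P₁ − 1) = 649·(3550/3880 − 1) = -55.2 K.
ΔU = (3.6)(12.47)(-55.2) = -2478 J.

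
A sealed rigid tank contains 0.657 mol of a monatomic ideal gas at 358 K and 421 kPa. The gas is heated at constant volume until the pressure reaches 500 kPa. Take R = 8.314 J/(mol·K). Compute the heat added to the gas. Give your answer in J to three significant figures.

Q ≈ 550 J

Constant volume ⇒ W = 0, so Q = ΔU = nCᵥΔT with Cᵥ = 3R/2 = 12.47 J/(mol·K).
At constant V, T₂/T₁ = P₂/P₁ ⇒ ΔT = T₁(P₂/P₁ − 1) = 358·(500/421 − 1) = 67.18 K.
ΔU = (0.657)(12.47)(67.18) = 550.4 J.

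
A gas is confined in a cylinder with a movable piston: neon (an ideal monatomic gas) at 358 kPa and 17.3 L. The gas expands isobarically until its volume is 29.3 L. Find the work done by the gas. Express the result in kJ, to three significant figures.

W ≈ 4.30 kJ

Isobaric: W = P ΔV.
W = (358 kPa)(29.3 − 17.3 L) = (358)(12) = 4296 J.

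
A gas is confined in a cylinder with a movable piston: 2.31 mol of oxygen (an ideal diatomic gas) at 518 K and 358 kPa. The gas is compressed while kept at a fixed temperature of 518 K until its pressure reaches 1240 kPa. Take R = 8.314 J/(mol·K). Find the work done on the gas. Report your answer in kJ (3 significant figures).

Isothermal process: W = nRT ln(V₂/V₁) = nRT ln(P₁/P₂).
W = (2.31)(8.314)(518) × ln(358/1240)
  = 9948 × ln(0.2887) = 9948 × -1.242
W_by_gas = -12359 J; work on gas = −W_by = 12359 J.

W ≈ 12.4 kJ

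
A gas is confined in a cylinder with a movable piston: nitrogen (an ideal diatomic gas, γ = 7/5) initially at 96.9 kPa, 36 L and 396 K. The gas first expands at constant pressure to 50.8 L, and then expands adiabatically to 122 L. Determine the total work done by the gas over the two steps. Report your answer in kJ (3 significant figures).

W_total ≈ 5.07 kJ

Step 1 (isobaric): W = PΔV = (96.9 kPa)(50.8 − 36 L) = 1434 J.
After step 1: P = 96.9 kPa, V = 50.8 L, T = 558.8 K.
Step 2 (adiabatic): W = (P₁V₁ − P₂V₂)/(γ−1) = (4923 − 3467)/0.4 = 3638 J.
W_total = 1434 + 3638 = 5072 J.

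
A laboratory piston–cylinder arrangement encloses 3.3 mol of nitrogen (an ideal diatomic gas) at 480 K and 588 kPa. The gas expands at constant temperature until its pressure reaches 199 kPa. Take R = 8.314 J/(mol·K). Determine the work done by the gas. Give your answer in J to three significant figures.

W ≈ 14300 J

Isothermal process: W = nRT ln(V₂/V₁) = nRT ln(P₁/P₂).
W = (3.3)(8.314)(480) × ln(588/199)
  = 13169 × ln(2.955) = 13169 × 1.083
W_by_gas = 14268 J.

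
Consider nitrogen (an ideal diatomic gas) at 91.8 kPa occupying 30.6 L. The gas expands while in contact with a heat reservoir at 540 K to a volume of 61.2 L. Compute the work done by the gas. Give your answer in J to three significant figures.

Isothermal: W = nRT ln(V₂/V₁) = P₁V₁ ln(V₂/V₁).
P₁V₁ = (91.8 kPa)(30.6 L) = 2809 J.
W = 2809 × ln(61.2/30.6) = 2809 × 0.6931
W_by_gas = 1947 J.

W ≈ 1950 J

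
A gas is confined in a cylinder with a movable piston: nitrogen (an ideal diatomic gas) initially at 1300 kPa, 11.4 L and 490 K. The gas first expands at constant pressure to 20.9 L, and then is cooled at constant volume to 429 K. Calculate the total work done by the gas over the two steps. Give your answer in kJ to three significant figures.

W_total ≈ 12.3 kJ

Step 1 (isobaric): W = PΔV = (1300 kPa)(20.9 − 11.4 L) = 12350 J.
Step 2 (isochoric): W = 0 (constant volume).
W_total = 12350 + 0 = 12350 J.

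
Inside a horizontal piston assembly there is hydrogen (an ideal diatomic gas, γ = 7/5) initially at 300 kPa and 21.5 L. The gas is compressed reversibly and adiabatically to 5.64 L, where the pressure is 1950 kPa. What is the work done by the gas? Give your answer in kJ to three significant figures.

Adiabatic: W = (P₁V₁ − P₂V₂)/(γ − 1) with γ = 7/5.
P₁V₁ = 6450 J, P₂V₂ = 10998 J.
W = (6450 − 10998) / 0.4 = -11370 J.

W ≈ -11.4 kJ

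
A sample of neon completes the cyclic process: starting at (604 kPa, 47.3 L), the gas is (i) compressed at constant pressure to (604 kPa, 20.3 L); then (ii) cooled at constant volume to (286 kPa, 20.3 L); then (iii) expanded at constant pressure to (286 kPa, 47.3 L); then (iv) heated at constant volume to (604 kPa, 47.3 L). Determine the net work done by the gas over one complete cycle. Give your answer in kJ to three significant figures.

Constant-volume legs do no work.
W(i) = (604)(20.3 − 47.3) = -16308 J; W(iii) = (286)(47.3 − 20.3) = 7722 J.
W_net = -16308 + 7722 = -8586 J (the counter-clockwise enclosed area).

W_net ≈ -8.59 kJ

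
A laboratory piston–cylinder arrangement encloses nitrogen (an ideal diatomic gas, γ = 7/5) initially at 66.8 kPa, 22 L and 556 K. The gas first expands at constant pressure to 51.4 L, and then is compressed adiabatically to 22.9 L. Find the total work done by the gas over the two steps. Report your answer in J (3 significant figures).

Step 1 (isobaric): W = PΔV = (66.8 kPa)(51.4 − 22 L) = 1964 J.
After step 1: P = 66.8 kPa, V = 51.4 L, T = 1299 K.
Step 2 (adiabatic): W = (P₁V₁ − P₂V₂)/(γ−1) = (3434 − 4745)/0.4 = -3277 J.
W_total = 1964 − 3277 = -1314 J.

W_total ≈ -1310 J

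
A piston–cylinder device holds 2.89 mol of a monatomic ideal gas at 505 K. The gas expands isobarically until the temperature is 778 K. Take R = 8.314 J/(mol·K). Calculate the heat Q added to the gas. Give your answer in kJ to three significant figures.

Q ≈ 16.4 kJ

Isobaric: W = nRΔT = (2.89)(8.314)(273) = 6559 J.
ΔU = nCᵥΔT with Cᵥ = 3R/2: ΔU = (2.89)(12.47)(273) = 9839 J.
Q = ΔU + W = 9839 + 6559 = 16399 J.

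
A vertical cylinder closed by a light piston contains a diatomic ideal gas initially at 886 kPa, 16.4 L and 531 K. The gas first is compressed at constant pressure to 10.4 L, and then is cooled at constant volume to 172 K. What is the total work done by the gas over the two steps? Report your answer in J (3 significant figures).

Step 1 (isobaric): W = PΔV = (886 kPa)(10.4 − 16.4 L) = -5316 J.
Step 2 (isochoric): W = 0 (constant volume).
W_total = -5316 + 0 = -5316 J.

W_total ≈ -5320 J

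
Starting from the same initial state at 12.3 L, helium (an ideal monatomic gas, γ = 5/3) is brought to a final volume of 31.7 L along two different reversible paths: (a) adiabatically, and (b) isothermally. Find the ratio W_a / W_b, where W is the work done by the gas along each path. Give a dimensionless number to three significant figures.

W_a / W_b ≈ 0.742

Path (a) adiabatic: W = P₁V₁(1 − (V₁/V₂)^(γ−1))/(γ−1) → W_a/(P₁V₁) = 0.702.
Path (b) isothermal: W = P₁V₁ ln(V₂/V₁) → W_b/(P₁V₁) = 0.9467.
W_a / W_b = 0.702 / 0.9467 = 0.7415.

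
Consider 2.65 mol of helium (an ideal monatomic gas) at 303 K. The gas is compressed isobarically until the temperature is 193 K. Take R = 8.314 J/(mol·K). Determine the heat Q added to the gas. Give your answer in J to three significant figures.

Q ≈ -6060 J

Isobaric: W = nRΔT = (2.65)(8.314)(-110) = -2424 J.
ΔU = nCᵥΔT with Cᵥ = 3R/2: ΔU = (2.65)(12.47)(-110) = -3635 J.
Q = ΔU + W = -3635 − 2424 = -6059 J.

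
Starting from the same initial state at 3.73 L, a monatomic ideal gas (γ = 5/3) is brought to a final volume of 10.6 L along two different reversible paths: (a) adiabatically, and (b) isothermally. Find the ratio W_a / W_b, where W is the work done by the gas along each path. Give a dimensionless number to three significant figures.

Path (a) adiabatic: W = P₁V₁(1 − (V₁/V₂)^(γ−1))/(γ−1) → W_a/(P₁V₁) = 0.7524.
Path (b) isothermal: W = P₁V₁ ln(V₂/V₁) → W_b/(P₁V₁) = 1.044.
W_a / W_b = 0.7524 / 1.044 = 0.7203.

W_a / W_b ≈ 0.720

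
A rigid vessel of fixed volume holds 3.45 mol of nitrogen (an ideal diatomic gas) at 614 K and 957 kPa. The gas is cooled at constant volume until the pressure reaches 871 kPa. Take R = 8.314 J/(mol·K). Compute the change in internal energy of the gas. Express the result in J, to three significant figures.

Constant volume ⇒ W = 0, so Q = ΔU = nCᵥΔT with Cᵥ = 5R/2 = 20.79 J/(mol·K).
At constant V, T₂/T₁ = P₂/P₁ ⇒ ΔT = T₁(P₂/P₁ − 1) = 614·(871/957 − 1) = -55.18 K.
ΔU = (3.45)(20.79)(-55.18) = -3957 J.

ΔU ≈ -3960 J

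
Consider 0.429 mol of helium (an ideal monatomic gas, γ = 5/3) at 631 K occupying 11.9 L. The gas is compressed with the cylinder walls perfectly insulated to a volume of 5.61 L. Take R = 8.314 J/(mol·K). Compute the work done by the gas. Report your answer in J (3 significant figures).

W ≈ -2200 J

Adiabatic: TV^(γ−1) = const with γ = 5/3.
T₂ = T₁ (V₁/V₂)^(γ−1) = 631 × (11.9/5.61)^0.667 = 631 × 1.651 = 1042 K.
W_by = nCᵥ(T₁ − T₂) = (0.429)(12.47)(631 − 1042) = -2197 J.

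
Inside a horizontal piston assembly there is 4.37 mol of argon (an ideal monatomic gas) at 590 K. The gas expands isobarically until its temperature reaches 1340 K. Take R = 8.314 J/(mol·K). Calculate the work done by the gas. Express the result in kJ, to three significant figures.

W ≈ 27.2 kJ

Isobaric: W = P ΔV = nR ΔT.
W = (4.37)(8.314)(1340 − 590) = 27249 J.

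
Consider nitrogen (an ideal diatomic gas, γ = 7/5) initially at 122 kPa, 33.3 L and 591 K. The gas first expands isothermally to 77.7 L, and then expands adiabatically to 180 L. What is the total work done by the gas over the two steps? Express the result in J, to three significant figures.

Step 1 (isothermal): W = P₁V₁ ln(V₂/V₁) = (4063) ln(77.7/33.3) = 3442 J.
After step 1: P = 52.29 kPa, V = 77.7 L, T = 591 K.
Step 2 (adiabatic): W = (P₁V₁ − P₂V₂)/(γ−1) = (4063 − 2903)/0.4 = 2899 J.
W_total = 3442 + 2899 = 6341 J.

W_total ≈ 6340 J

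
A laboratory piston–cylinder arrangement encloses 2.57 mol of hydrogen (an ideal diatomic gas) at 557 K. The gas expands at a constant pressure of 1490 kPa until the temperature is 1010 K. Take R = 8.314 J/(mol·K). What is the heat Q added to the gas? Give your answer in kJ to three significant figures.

Isobaric: W = nRΔT = (2.57)(8.314)(453) = 9679 J.
ΔU = nCᵥΔT with Cᵥ = 5R/2: ΔU = (2.57)(20.79)(453) = 24198 J.
Q = ΔU + W = 24198 + 9679 = 33877 J.

Q ≈ 33.9 kJ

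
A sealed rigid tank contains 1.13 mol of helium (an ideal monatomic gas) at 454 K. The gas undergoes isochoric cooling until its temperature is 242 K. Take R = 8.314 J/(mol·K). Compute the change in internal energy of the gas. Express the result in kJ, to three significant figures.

Constant volume ⇒ W = 0, so Q = ΔU = nCᵥΔT with Cᵥ = 3R/2 = 12.47 J/(mol·K).
ΔU = (1.13)(12.47)(242 − 454) = -2988 J.

ΔU ≈ -2.99 kJ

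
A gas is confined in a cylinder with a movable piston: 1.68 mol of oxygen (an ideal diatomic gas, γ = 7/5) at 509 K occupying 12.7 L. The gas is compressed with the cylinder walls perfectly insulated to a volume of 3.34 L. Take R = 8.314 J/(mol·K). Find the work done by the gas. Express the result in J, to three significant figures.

Adiabatic: TV^(γ−1) = const with γ = 7/5.
T₂ = T₁ (V₁/V₂)^(γ−1) = 509 × (12.7/3.34)^0.4 = 509 × 1.706 = 868.4 K.
W_by = nCᵥ(T₁ − T₂) = (1.68)(20.79)(509 − 868.4) = -12551 J.

W ≈ -12600 J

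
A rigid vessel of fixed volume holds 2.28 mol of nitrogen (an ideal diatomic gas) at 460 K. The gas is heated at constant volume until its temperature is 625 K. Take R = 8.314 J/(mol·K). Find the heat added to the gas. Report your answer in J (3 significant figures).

Q ≈ 7820 J

Constant volume ⇒ W = 0, so Q = ΔU = nCᵥΔT with Cᵥ = 5R/2 = 20.79 J/(mol·K).
ΔU = (2.28)(20.79)(625 − 460) = 7819 J.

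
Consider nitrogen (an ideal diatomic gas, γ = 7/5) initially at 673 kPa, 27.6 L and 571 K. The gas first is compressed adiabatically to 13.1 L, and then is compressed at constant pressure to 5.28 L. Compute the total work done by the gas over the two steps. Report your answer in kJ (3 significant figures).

W_total ≈ -31.1 kJ

Step 1 (adiabatic): W = (P₁V₁ − P₂V₂)/(γ−1) = (18575 − 25025)/0.4 = -16126 J.
After step 1: P = 1910 kPa, V = 13.1 L, T = 769.3 K.
Step 2 (isobaric): W = PΔV = (1910 kPa)(5.28 − 13.1 L) = -14939 J.
W_total = -16126 − 14939 = -31065 J.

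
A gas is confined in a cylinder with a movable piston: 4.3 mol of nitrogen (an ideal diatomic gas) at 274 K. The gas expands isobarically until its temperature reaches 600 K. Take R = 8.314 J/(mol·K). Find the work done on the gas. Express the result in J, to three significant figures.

W ≈ -11700 J

Isobaric: W = P ΔV = nR ΔT.
W = (4.3)(8.314)(600 − 274) = 11655 J.
Work on gas = −W_by = -11655 J.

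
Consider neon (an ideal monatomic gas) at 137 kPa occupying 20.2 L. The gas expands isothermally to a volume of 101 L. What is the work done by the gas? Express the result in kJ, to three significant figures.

Isothermal: W = nRT ln(V₂/V₁) = P₁V₁ ln(V₂/V₁).
P₁V₁ = (137 kPa)(20.2 L) = 2767 J.
W = 2767 × ln(101/20.2) = 2767 × 1.609
W_by_gas = 4454 J.

W ≈ 4.45 kJ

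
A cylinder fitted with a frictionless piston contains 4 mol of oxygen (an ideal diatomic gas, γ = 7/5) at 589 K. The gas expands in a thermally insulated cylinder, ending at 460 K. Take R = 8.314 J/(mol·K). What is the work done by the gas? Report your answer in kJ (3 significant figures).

Adiabatic ⇒ Q = 0, so W_by = −ΔU = nCᵥ(T₁ − T₂).
Cᵥ = 5R/2 = 20.79 J/(mol·K).
W = (4)(20.79)(589 − 460) = 10725 J.

W ≈ 10.7 kJ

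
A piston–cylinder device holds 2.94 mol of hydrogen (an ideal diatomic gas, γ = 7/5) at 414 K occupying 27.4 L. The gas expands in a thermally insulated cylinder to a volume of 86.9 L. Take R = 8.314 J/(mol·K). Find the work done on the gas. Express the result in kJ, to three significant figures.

Adiabatic: TV^(γ−1) = const with γ = 7/5.
T₂ = T₁ (V₁/V₂)^(γ−1) = 414 × (27.4/86.9)^0.4 = 414 × 0.6302 = 260.9 K.
W_by = nCᵥ(T₁ − T₂) = (2.94)(20.79)(414 − 260.9) = 9355 J.
Work on gas = −W_by = -9355 J.

W ≈ -9.35 kJ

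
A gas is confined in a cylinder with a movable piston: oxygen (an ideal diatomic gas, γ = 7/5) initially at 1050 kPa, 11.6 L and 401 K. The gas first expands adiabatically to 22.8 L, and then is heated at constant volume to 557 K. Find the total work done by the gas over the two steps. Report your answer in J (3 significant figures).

Step 1 (adiabatic): W = (P₁V₁ − P₂V₂)/(γ−1) = (12180 − 9295)/0.4 = 7212 J.
Step 2 (isochoric): W = 0 (constant volume).
W_total = 7212 + 0 = 7212 J.

W_total ≈ 7210 J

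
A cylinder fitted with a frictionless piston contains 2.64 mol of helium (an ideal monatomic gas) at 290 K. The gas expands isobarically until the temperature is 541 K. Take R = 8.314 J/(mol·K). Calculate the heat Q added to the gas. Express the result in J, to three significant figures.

Isobaric: W = nRΔT = (2.64)(8.314)(251) = 5509 J.
ΔU = nCᵥΔT with Cᵥ = 3R/2: ΔU = (2.64)(12.47)(251) = 8264 J.
Q = ΔU + W = 8264 + 5509 = 13773 J.

Q ≈ 13800 J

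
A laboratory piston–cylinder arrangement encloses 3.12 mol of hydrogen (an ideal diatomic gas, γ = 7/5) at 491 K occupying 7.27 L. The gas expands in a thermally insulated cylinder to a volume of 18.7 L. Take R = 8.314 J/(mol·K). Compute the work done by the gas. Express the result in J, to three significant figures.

Adiabatic: TV^(γ−1) = const with γ = 7/5.
T₂ = T₁ (V₁/V₂)^(γ−1) = 491 × (7.27/18.7)^0.4 = 491 × 0.6853 = 336.5 K.
W_by = nCᵥ(T₁ − T₂) = (3.12)(20.79)(491 − 336.5) = 10021 J.

W ≈ 10000 J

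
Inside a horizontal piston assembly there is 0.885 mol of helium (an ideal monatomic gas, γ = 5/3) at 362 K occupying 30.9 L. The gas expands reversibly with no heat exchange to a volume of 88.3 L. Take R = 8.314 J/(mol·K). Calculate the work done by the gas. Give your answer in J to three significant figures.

Adiabatic: TV^(γ−1) = const with γ = 5/3.
T₂ = T₁ (V₁/V₂)^(γ−1) = 362 × (30.9/88.3)^0.667 = 362 × 0.4966 = 179.8 K.
W_by = nCᵥ(T₁ − T₂) = (0.885)(12.47)(362 − 179.8) = 2011 J.

W ≈ 2010 J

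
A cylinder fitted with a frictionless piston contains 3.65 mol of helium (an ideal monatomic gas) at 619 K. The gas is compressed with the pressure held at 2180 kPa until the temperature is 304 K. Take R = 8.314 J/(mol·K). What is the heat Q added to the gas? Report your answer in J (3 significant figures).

Isobaric: W = nRΔT = (3.65)(8.314)(-315) = -9559 J.
ΔU = nCᵥΔT with Cᵥ = 3R/2: ΔU = (3.65)(12.47)(-315) = -14339 J.
Q = ΔU + W = -14339 − 9559 = -23898 J.

Q ≈ -23900 J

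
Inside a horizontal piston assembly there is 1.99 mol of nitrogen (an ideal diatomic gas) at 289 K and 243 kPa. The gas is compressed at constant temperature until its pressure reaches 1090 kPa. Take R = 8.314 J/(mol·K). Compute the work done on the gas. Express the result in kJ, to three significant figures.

Isothermal process: W = nRT ln(V₂/V₁) = nRT ln(P₁/P₂).
W = (1.99)(8.314)(289) × ln(243/1090)
  = 4781 × ln(0.2229) = 4781 × -1.501
W_by_gas = -7176 J; work on gas = −W_by = 7176 J.

W ≈ 7.18 kJ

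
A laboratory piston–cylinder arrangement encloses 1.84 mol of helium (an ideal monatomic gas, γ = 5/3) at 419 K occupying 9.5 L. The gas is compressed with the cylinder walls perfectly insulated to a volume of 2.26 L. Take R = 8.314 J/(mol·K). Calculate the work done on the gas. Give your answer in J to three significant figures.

Adiabatic: TV^(γ−1) = const with γ = 5/3.
T₂ = T₁ (V₁/V₂)^(γ−1) = 419 × (9.5/2.26)^0.667 = 419 × 2.605 = 1091 K.
W_by = nCᵥ(T₁ − T₂) = (1.84)(12.47)(419 − 1091) = -15428 J.
Work on gas = −W_by = 15428 J.

W ≈ 15400 J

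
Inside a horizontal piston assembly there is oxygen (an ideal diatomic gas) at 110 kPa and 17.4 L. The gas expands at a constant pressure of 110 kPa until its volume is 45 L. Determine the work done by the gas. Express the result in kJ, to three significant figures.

W ≈ 3.04 kJ

Isobaric: W = P ΔV.
W = (110 kPa)(45 − 17.4 L) = (110)(27.6) = 3036 J.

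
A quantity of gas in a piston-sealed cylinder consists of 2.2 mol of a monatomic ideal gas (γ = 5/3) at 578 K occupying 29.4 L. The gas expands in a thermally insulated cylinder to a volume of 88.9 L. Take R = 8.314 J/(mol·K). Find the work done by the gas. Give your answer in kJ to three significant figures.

W ≈ 8.27 kJ

Adiabatic: TV^(γ−1) = const with γ = 5/3.
T₂ = T₁ (V₁/V₂)^(γ−1) = 578 × (29.4/88.9)^0.667 = 578 × 0.4782 = 276.4 K.
W_by = nCᵥ(T₁ − T₂) = (2.2)(12.47)(578 − 276.4) = 8274 J.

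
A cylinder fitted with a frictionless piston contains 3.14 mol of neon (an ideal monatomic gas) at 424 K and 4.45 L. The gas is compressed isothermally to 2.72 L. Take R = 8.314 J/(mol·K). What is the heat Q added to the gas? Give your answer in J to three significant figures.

Isothermal ⇒ ΔU = 0, so Q = W = nRT ln(V₂/V₁).
Q = (3.14)(8.314)(424) ln(2.72/4.45) = 11069 × -0.4923 = -5449 J.

Q ≈ -5450 J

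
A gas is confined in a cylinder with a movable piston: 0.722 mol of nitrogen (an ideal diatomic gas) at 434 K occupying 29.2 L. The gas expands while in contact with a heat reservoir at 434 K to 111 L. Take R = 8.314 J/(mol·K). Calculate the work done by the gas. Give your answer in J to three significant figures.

Isothermal: W = nRT ln(V₂/V₁).
W = (0.722)(8.314)(434) × ln(111/29.2)
  = 2605 × 1.335
W_by_gas = 3479 J.

W ≈ 3480 J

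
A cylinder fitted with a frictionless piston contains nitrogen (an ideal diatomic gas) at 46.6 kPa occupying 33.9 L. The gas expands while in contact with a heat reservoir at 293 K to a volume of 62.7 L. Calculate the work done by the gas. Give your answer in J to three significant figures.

W ≈ 971 J

Isothermal: W = nRT ln(V₂/V₁) = P₁V₁ ln(V₂/V₁).
P₁V₁ = (46.6 kPa)(33.9 L) = 1580 J.
W = 1580 × ln(62.7/33.9) = 1580 × 0.6149
W_by_gas = 971.5 J.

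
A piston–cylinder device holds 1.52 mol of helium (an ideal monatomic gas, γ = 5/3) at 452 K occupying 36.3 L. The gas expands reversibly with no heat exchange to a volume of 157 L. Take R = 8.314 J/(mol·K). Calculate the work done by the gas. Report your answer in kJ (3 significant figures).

W ≈ 5.34 kJ

Adiabatic: TV^(γ−1) = const with γ = 5/3.
T₂ = T₁ (V₁/V₂)^(γ−1) = 452 × (36.3/157)^0.667 = 452 × 0.3767 = 170.3 K.
W_by = nCᵥ(T₁ − T₂) = (1.52)(12.47)(452 − 170.3) = 5340 J.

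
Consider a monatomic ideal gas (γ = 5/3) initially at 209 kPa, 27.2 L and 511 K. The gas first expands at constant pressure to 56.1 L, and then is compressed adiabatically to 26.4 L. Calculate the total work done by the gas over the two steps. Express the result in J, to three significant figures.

Step 1 (isobaric): W = PΔV = (209 kPa)(56.1 − 27.2 L) = 6040 J.
After step 1: P = 209 kPa, V = 56.1 L, T = 1054 K.
Step 2 (adiabatic): W = (P₁V₁ − P₂V₂)/(γ−1) = (11725 − 19380)/0.667 = -11482 J.
W_total = 6040 − 11482 = -5442 J.

W_total ≈ -5440 J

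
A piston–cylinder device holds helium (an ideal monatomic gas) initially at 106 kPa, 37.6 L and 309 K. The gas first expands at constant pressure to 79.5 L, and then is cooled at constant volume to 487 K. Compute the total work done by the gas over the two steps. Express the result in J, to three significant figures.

Step 1 (isobaric): W = PΔV = (106 kPa)(79.5 − 37.6 L) = 4441 J.
Step 2 (isochoric): W = 0 (constant volume).
W_total = 4441 + 0 = 4441 J.

W_total ≈ 4440 J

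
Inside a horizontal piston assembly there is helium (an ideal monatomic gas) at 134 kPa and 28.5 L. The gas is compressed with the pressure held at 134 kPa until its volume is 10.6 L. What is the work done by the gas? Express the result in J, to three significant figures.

W ≈ -2400 J

Isobaric: W = P ΔV.
W = (134 kPa)(10.6 − 28.5 L) = (134)(-17.9) = -2399 J.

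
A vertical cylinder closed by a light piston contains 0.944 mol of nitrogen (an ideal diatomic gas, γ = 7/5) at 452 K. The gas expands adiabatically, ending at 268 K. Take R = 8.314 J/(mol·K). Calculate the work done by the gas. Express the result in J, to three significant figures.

Adiabatic ⇒ Q = 0, so W_by = −ΔU = nCᵥ(T₁ − T₂).
Cᵥ = 5R/2 = 20.79 J/(mol·K).
W = (0.944)(20.79)(452 − 268) = 3610 J.

W ≈ 3610 J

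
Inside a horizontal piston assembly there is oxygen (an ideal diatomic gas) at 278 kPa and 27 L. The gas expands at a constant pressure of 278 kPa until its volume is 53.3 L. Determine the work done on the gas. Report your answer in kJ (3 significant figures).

Isobaric: W = P ΔV.
W = (278 kPa)(53.3 − 27 L) = (278)(26.3) = 7311 J.
Work on gas = −W_by = -7311 J.

W ≈ -7.31 kJ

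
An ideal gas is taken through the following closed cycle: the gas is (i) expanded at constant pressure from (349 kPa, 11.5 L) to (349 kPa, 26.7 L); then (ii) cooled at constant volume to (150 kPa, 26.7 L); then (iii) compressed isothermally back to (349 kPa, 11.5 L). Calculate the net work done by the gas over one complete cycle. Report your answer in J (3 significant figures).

W_net ≈ 1930 J

Leg (i): W = PΔV = (349)(26.7 − 11.5) = 5305 J.
Leg (ii): W = 0.
Leg (iii): W = PᵢVᵢ ln(V_f/Vᵢ) = (4005) ln(11.5/26.7) = -3373 J.
W_net = 5305 − 3373 = 1931 J.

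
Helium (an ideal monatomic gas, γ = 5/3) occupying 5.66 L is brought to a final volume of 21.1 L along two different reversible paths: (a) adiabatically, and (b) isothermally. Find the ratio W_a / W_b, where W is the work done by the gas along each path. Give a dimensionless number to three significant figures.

W_a / W_b ≈ 0.666

Path (a) adiabatic: W = P₁V₁(1 − (V₁/V₂)^(γ−1))/(γ−1) → W_a/(P₁V₁) = 0.8761.
Path (b) isothermal: W = P₁V₁ ln(V₂/V₁) → W_b/(P₁V₁) = 1.316.
W_a / W_b = 0.8761 / 1.316 = 0.6658.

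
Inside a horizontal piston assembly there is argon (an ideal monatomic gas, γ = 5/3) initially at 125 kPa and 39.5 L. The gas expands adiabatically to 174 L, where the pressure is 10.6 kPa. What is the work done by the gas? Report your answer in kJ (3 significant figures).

W ≈ 4.64 kJ

Adiabatic: W = (P₁V₁ − P₂V₂)/(γ − 1) with γ = 5/3.
P₁V₁ = 4938 J, P₂V₂ = 1844 J.
W = (4938 − 1844) / 0.6667 = 4640 J.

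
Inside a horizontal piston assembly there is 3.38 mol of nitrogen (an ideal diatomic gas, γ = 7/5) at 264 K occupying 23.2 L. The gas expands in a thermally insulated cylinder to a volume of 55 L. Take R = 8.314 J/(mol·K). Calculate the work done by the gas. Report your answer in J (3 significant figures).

Adiabatic: TV^(γ−1) = const with γ = 7/5.
T₂ = T₁ (V₁/V₂)^(γ−1) = 264 × (23.2/55)^0.4 = 264 × 0.708 = 186.9 K.
W_by = nCᵥ(T₁ − T₂) = (3.38)(20.79)(264 − 186.9) = 5415 J.

W ≈ 5420 J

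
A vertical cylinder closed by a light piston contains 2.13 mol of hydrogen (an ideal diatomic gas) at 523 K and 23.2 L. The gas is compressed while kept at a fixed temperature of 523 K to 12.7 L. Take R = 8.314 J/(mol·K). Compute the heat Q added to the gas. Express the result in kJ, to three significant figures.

Isothermal ⇒ ΔU = 0, so Q = W = nRT ln(V₂/V₁).
Q = (2.13)(8.314)(523) ln(12.7/23.2) = 9262 × -0.6026 = -5581 J.

Q ≈ -5.58 kJ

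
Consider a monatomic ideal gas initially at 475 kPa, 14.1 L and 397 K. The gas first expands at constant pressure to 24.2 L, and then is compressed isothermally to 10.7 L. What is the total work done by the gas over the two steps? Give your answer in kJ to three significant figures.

Step 1 (isobaric): W = PΔV = (475 kPa)(24.2 − 14.1 L) = 4798 J.
After step 1: P = 475 kPa, V = 24.2 L, T = 681.4 K.
Step 2 (isothermal): W = P₁V₁ ln(V₂/V₁) = (11495) ln(10.7/24.2) = -9381 J.
W_total = 4798 − 9381 = -4584 J.

W_total ≈ -4.58 kJ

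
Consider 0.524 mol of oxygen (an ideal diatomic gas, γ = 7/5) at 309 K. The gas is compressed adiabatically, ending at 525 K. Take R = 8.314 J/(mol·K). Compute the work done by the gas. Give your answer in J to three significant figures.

W ≈ -2350 J

Adiabatic ⇒ Q = 0, so W_by = −ΔU = nCᵥ(T₁ − T₂).
Cᵥ = 5R/2 = 20.79 J/(mol·K).
W = (0.524)(20.79)(309 − 525) = -2353 J.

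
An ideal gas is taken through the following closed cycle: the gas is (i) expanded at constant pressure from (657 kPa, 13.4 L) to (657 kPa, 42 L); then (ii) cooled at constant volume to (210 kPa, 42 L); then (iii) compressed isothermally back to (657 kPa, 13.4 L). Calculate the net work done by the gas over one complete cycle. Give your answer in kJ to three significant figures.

Leg (i): W = PΔV = (657)(42 − 13.4) = 18790 J.
Leg (ii): W = 0.
Leg (iii): W = PᵢVᵢ ln(V_f/Vᵢ) = (8820) ln(13.4/42) = -10076 J.
W_net = 18790 − 10076 = 8714 J.

W_net ≈ 8.71 kJ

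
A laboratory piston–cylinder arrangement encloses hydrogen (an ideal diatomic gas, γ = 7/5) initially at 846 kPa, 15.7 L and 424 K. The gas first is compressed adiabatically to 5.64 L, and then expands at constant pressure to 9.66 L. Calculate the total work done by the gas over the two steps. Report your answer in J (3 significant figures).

Step 1 (adiabatic): W = (P₁V₁ − P₂V₂)/(γ−1) = (13282 − 20004)/0.4 = -16805 J.
After step 1: P = 3547 kPa, V = 5.64 L, T = 638.6 K.
Step 2 (isobaric): W = PΔV = (3547 kPa)(9.66 − 5.64 L) = 14258 J.
W_total = -16805 + 14258 = -2546 J.

W_total ≈ -2550 J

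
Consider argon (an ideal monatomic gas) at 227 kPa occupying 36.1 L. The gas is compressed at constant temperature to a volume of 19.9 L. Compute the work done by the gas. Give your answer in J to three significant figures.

W ≈ -4880 J

Isothermal: W = nRT ln(V₂/V₁) = P₁V₁ ln(V₂/V₁).
P₁V₁ = (227 kPa)(36.1 L) = 8195 J.
W = 8195 × ln(19.9/36.1) = 8195 × -0.5956
W_by_gas = -4881 J.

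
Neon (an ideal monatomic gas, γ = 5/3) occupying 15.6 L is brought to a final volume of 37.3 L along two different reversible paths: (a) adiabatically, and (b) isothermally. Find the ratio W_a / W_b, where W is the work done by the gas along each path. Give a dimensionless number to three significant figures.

Path (a) adiabatic: W = P₁V₁(1 − (V₁/V₂)^(γ−1))/(γ−1) → W_a/(P₁V₁) = 0.6611.
Path (b) isothermal: W = P₁V₁ ln(V₂/V₁) → W_b/(P₁V₁) = 0.8717.
W_a / W_b = 0.6611 / 0.8717 = 0.7584.

W_a / W_b ≈ 0.758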